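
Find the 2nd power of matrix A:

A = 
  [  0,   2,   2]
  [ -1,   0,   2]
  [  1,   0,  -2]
A² = A·A:
A²[1,1] = (0)(0) + (2)(-1) + (2)(1) = 0
A²[1,2] = (0)(2) + (2)(0) + (2)(0) = 0
A²[1,3] = (0)(2) + (2)(2) + (2)(-2) = 0
A²[2,1] = (-1)(0) + (0)(-1) + (2)(1) = 2
A²[2,2] = (-1)(2) + (0)(0) + (2)(0) = -2
A²[2,3] = (-1)(2) + (0)(2) + (2)(-2) = -6
A²[3,1] = (1)(0) + (0)(-1) + (-2)(1) = -2
A²[3,2] = (1)(2) + (0)(0) + (-2)(0) = 2
A²[3,3] = (1)(2) + (0)(2) + (-2)(-2) = 6
A² = 
  [  0,   0,   0]
  [  2,  -2,  -6]
  [ -2,   2,   6]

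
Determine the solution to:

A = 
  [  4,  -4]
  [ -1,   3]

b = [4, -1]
Row reduce the augmented matrix [A|b]:
R2 → R2 + (1/4)·R1
REF = 
  [  4,  -4,   4]
  [  0,   2,   0]

Back-substitution:
x₂ = 0 / 2 = 0
x₁ = (4 - (-4)(0)) / 4 = 1

x = [1, 0]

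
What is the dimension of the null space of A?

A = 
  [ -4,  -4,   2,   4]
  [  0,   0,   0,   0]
nullity(A) = 3

Row reduce:
(no row operations needed)
REF = 
  [ -4,  -4,   2,   4]
  [  0,   0,   0,   0]
Pivot columns: 1 → 1 pivot.
rank(A) = 1, so nullity(A) = 4 - 1 = 3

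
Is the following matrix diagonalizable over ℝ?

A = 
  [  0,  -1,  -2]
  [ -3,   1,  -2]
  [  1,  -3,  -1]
No

Characteristic polynomial: det(λI - A) = λ³ - 8λ + 11
By the rational root theorem any rational root is an integer dividing 11; none of those is a root, so p(λ) has no rational roots and hence (being an irreducible cubic) no repeated roots.
Discriminant of the cubic: Δ = -1219
Δ < 0 ⇒ one real eigenvalue and a complex-conjugate pair: λ ≈ -3.358, 1.679 + 0.6759i, 1.679 - 0.6759i
Has complex eigenvalues (not diagonalizable over ℝ).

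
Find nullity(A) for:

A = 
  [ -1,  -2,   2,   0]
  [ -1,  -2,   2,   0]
nullity(A) = 3

Row reduce:
R2 → R2 - (1)·R1
REF = 
  [ -1,  -2,   2,   0]
  [  0,   0,   0,   0]
Pivot columns: 1 → 1 pivot.
rank(A) = 1, so nullity(A) = 4 - 1 = 3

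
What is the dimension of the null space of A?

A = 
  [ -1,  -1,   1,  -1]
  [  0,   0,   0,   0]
nullity(A) = 3

Row reduce:
(no row operations needed)
REF = 
  [ -1,  -1,   1,  -1]
  [  0,   0,   0,   0]
Pivot columns: 1 → 1 pivot.
rank(A) = 1, so nullity(A) = 4 - 1 = 3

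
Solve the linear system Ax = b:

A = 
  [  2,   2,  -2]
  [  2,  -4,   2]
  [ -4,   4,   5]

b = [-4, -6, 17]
x = [-2, 1, 1]

Row reduce the augmented matrix [A|b]:
R2 → R2 - (1)·R1
R3 → R3 + (2)·R1
R3 → R3 + (4/3)·R2
REF = 
  [   2,    2,   -2,   -4]
  [   0,   -6,    4,   -2]
  [   0,    0, 19/3, 19/3]

Back-substitution:
x₃ = (19/3) / (19/3) = 1
x₂ = (-2 - (4)(1)) / (-6) = 1
x₁ = (-4 - (2)(1) - (-2)(1)) / 2 = -2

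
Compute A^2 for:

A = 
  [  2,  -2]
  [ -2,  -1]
A² = A·A:
A²[1,1] = (2)(2) + (-2)(-2) = 8
A²[1,2] = (2)(-2) + (-2)(-1) = -2
A²[2,1] = (-2)(2) + (-1)(-2) = -2
A²[2,2] = (-2)(-2) + (-1)(-1) = 5
A² = 
  [  8,  -2]
  [ -2,   5]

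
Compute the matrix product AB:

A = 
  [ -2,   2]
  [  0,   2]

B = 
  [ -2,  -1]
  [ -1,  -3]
A is 2×2 and B is 2×2, so AB is 2×2. Each entry is (row of A)·(column of B):
AB[1,1] = (-2)(-2) + (2)(-1) = 2
AB[1,2] = (-2)(-1) + (2)(-3) = -4
AB[2,1] = (0)(-2) + (2)(-1) = -2
AB[2,2] = (0)(-1) + (2)(-3) = -6

AB = 
  [  2,  -4]
  [ -2,  -6]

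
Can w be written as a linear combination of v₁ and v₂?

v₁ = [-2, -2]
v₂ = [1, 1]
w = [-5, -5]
Yes

Form the augmented matrix and row-reduce:
[v₁|v₂|w] = 
  [ -2,   1,  -5]
  [ -2,   1,  -5]
R2 → R2 - (1)·R1
REF = 
  [ -2,   1,  -5]
  [  0,   0,   0]

No row of the form [0 0 | nonzero], so the system is consistent. Back-substitution gives c₁ = 5/2, c₂ = 0: w = (5/2)·v₁ + (0)·v₂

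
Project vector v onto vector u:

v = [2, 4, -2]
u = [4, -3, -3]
proj_u(v) = [4/17, -3/17, -3/17]

v·u = (2)(4) + (4)(-3) + (-2)(-3) = 2
u·u = (4)² + (-3)² + (-3)² = 34
proj_u(v) = (v·u / u·u) × u = (2/34) × u = (1/17) × u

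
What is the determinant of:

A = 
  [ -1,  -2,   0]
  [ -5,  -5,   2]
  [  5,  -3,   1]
-31

Cofactor expansion along row 1:
det(A) = (-1)·((-5)(1) - (2)(-3)) - (-2)·((-5)(1) - (2)(5)) + (0)·((-5)(-3) - (-5)(5))
  = (-1)(1) - (-2)(-15) + (0)(40)
  = -31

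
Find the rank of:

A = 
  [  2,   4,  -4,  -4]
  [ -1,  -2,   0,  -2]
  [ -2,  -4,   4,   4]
Row reduce:
R2 → R2 + (1/2)·R1
R3 → R3 + (1)·R1
REF = 
  [  2,   4,  -4,  -4]
  [  0,   0,  -2,  -4]
  [  0,   0,   0,   0]
Pivot columns: 1, 3 → 2 pivots.

rank(A) = 2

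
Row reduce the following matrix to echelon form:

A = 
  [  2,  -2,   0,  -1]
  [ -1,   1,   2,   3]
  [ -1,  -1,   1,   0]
Row operations:
R2 → R2 + (1/2)·R1
R3 → R3 + (1/2)·R1
Swap R2 ↔ R3

Resulting echelon form:
REF = 
  [   2,   -2,    0,   -1]
  [   0,   -2,    1, -1/2]
  [   0,    0,    2,  5/2]

Rank = 3 (number of non-zero pivot rows).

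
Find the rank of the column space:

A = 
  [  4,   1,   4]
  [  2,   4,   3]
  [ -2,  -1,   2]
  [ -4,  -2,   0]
Row reduce:
R2 → R2 - (1/2)·R1
R3 → R3 + (1/2)·R1
R4 → R4 + (1)·R1
R3 → R3 + (1/7)·R2
R4 → R4 + (2/7)·R2
R4 → R4 - (30/29)·R3
REF = 
  [   4,    1,    4]
  [   0,  7/2,    1]
  [   0,    0, 29/7]
  [   0,    0,    0]
Pivot columns: 1, 2, 3 → 3 pivots.
dim(Col(A)) = number of pivot columns = 3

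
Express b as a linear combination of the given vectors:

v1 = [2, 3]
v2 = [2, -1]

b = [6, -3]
c1 = 0, c2 = 3

b = 0·v1 + 3·v2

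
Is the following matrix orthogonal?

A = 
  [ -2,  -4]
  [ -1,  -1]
No

AᵀA = 
  [  5,   9]
  [  9,  17]
≠ I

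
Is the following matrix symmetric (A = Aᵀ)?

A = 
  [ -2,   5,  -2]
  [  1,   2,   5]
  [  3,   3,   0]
No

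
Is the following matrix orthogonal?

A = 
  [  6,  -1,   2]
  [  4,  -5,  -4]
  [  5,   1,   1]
No

AᵀA = 
  [ 77, -21,   1]
  [-21,  27,  19]
  [  1,  19,  21]
≠ I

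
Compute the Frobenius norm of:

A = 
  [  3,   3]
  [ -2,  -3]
||A||_F = 5.568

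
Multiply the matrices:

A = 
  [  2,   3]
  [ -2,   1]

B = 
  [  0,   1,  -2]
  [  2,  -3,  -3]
AB = 
  [  6,  -7, -13]
  [  2,  -5,   1]

A is 2×2 and B is 2×3, so AB is 2×3. Each entry is (row of A)·(column of B):
AB[1,1] = (2)(0) + (3)(2) = 6
AB[1,2] = (2)(1) + (3)(-3) = -7
AB[1,3] = (2)(-2) + (3)(-3) = -13
AB[2,1] = (-2)(0) + (1)(2) = 2
AB[2,2] = (-2)(1) + (1)(-3) = -5
AB[2,3] = (-2)(-2) + (1)(-3) = 1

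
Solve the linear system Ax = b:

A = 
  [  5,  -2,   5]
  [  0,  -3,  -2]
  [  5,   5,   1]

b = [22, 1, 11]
Row reduce the augmented matrix [A|b]:
R3 → R3 - (1)·R1
R3 → R3 + (7/3)·R2
REF = 
  [    5,    -2,     5,    22]
  [    0,    -3,    -2,     1]
  [    0,     0, -26/3, -26/3]

Back-substitution:
x₃ = (-26/3) / (-26/3) = 1
x₂ = (1 - (-2)(1)) / (-3) = -1
x₁ = (22 - (-2)(-1) - (5)(1)) / 5 = 3

x = [3, -1, 1]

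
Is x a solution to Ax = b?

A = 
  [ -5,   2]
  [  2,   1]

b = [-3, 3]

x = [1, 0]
No

Ax = [-5, 2] ≠ b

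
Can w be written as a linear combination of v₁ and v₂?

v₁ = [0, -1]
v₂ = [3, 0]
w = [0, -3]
Yes

Form the augmented matrix and row-reduce:
[v₁|v₂|w] = 
  [  0,   3,   0]
  [ -1,   0,  -3]
Swap R1 ↔ R2
REF = 
  [ -1,   0,  -3]
  [  0,   3,   0]

No row of the form [0 0 | nonzero], so the system is consistent. Back-substitution gives c₁ = 3, c₂ = 0: w = (3)·v₁ + (0)·v₂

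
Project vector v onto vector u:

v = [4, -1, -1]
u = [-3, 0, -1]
v·u = (4)(-3) + (-1)(0) + (-1)(-1) = -11
u·u = (-3)² + (0)² + (-1)² = 10
proj_u(v) = (v·u / u·u) × u = (-11/10) × u

proj_u(v) = [33/10, 0, 11/10]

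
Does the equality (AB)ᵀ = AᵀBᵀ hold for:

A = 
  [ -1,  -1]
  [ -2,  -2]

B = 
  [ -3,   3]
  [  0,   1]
No

(AB)ᵀ = 
  [  3,   6]
  [ -4,  -8]

AᵀBᵀ = 
  [ -3,  -2]
  [ -3,  -2]

The two matrices differ, so (AB)ᵀ ≠ AᵀBᵀ in general. The correct identity is (AB)ᵀ = BᵀAᵀ.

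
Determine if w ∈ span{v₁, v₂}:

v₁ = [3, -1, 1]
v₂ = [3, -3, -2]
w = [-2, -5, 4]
No

Form the augmented matrix and row-reduce:
[v₁|v₂|w] = 
  [  3,   3,  -2]
  [ -1,  -3,  -5]
  [  1,  -2,   4]
R2 → R2 + (1/3)·R1
R3 → R3 - (1/3)·R1
R3 → R3 - (3/2)·R2
REF = 
  [    3,     3,    -2]
  [    0,    -2, -17/3]
  [    0,     0,  79/6]

Row 3 reads [0 0 | 79/6], i.e. 0 = 79/6, so the system is inconsistent and w ∉ span{v₁, v₂}.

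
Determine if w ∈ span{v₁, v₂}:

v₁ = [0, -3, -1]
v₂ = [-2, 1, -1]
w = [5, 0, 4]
No

Form the augmented matrix and row-reduce:
[v₁|v₂|w] = 
  [  0,  -2,   5]
  [ -3,   1,   0]
  [ -1,  -1,   4]
Swap R1 ↔ R2
R3 → R3 - (1/3)·R1
R3 → R3 - (2/3)·R2
REF = 
  [ -3,   1,   0]
  [  0,  -2,   5]
  [  0,   0, 2/3]

Row 3 reads [0 0 | 2/3], i.e. 0 = 2/3, so the system is inconsistent and w ∉ span{v₁, v₂}.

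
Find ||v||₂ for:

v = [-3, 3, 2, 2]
5.099

||v||₂ = √((-3)² + (3)² + (2)² + (2)²) = √26 = 5.099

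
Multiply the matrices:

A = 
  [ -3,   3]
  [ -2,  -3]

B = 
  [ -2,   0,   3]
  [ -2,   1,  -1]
AB = 
  [  0,   3, -12]
  [ 10,  -3,  -3]

A is 2×2 and B is 2×3, so AB is 2×3. Each entry is (row of A)·(column of B):
AB[1,1] = (-3)(-2) + (3)(-2) = 0
AB[1,2] = (-3)(0) + (3)(1) = 3
AB[1,3] = (-3)(3) + (3)(-1) = -12
AB[2,1] = (-2)(-2) + (-3)(-2) = 10
AB[2,2] = (-2)(0) + (-3)(1) = -3
AB[2,3] = (-2)(3) + (-3)(-1) = -3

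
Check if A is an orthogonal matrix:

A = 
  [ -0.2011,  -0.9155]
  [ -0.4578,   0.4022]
No

AᵀA = 
  [  0.2500,   0]
  [  0,   0.9999]
≠ I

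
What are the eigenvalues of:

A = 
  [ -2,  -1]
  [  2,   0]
tr(A) = -2, det(A) = 2
Characteristic polynomial: λ² - tr(A)λ + det(A) = λ² + 2λ + 2
λ² + 2λ + 2 = 0  ⇒  λ = (-2 ± √((2)² - 4·(2)))/2 = (-2 ± √(-4))/2
  = -1 + i,  -1 - i

λ = -1 + i, -1 - i  (≈ -1 + 1i, -1 - 1i)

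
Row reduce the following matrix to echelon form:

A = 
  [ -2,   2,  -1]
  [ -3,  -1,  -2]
Row operations:
R2 → R2 - (3/2)·R1

Resulting echelon form:
REF = 
  [  -2,    2,   -1]
  [   0,   -4, -1/2]

Rank = 2 (number of non-zero pivot rows).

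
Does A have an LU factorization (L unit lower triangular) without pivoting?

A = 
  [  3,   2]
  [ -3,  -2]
Yes.
A[1,1] = 3 ≠ 0, so Gaussian elimination proceeds without a row swap: multiplier ℓ₂₁ = (-3)/(3) = -1, and U[2,2] = -2 - (-1)(2) = 0.
L = 
  [  1,   0]
  [ -1,   1]
U = 
  [  3,   2]
  [  0,   0]
Check row 2 of LU: [(-1)(3), (-1)(2) + 0] = [-3, -2] = row 2 of A ✓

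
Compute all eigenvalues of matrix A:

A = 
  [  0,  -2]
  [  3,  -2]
tr(A) = -2, det(A) = 6
Characteristic polynomial: λ² - tr(A)λ + det(A) = λ² + 2λ + 6
λ² + 2λ + 6 = 0  ⇒  λ = (-2 ± √((2)² - 4·(6)))/2 = (-2 ± √(-20))/2
  = -1 + i√5,  -1 - i√5

λ = -1 + i√5, -1 - i√5  (≈ -1 + 2.236i, -1 - 2.236i)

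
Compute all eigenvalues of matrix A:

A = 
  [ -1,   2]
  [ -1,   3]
tr(A) = 2, det(A) = -1
Characteristic polynomial: λ² - tr(A)λ + det(A) = λ² - 2λ - 1
λ² - 2λ - 1 = 0  ⇒  λ = (2 ± √((-2)² - 4·(-1)))/2 = (2 ± √(8))/2
  = 1 + √2,  1 - √2

λ = 1 + √2, 1 - √2  (≈ 2.414, -0.4142)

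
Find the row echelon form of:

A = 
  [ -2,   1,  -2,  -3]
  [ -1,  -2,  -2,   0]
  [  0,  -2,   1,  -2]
Row operations:
R2 → R2 - (1/2)·R1
R3 → R3 - (4/5)·R2

Resulting echelon form:
REF = 
  [   -2,     1,    -2,    -3]
  [    0,  -5/2,    -1,   3/2]
  [    0,     0,   9/5, -16/5]

Rank = 3 (number of non-zero pivot rows).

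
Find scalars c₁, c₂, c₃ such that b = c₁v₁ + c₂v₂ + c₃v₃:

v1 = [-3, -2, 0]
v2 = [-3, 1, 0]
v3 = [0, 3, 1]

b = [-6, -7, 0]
c1 = 3, c2 = -1, c3 = 0

b = 3·v1 + -1·v2 + 0·v3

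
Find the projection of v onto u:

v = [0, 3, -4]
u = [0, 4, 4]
v·u = (0)(0) + (3)(4) + (-4)(4) = -4
u·u = (0)² + (4)² + (4)² = 32
proj_u(v) = (v·u / u·u) × u = (-4/32) × u = (-1/8) × u

proj_u(v) = [0, -1/2, -1/2]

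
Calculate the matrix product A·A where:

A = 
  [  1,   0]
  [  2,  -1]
A² = A·A:
A²[1,1] = (1)(1) + (0)(2) = 1
A²[1,2] = (1)(0) + (0)(-1) = 0
A²[2,1] = (2)(1) + (-1)(2) = 0
A²[2,2] = (2)(0) + (-1)(-1) = 1
A² = 
  [  1,   0]
  [  0,   1]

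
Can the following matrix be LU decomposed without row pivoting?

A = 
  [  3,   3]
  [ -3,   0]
Yes.
A[1,1] = 3 ≠ 0, so Gaussian elimination proceeds without a row swap: multiplier ℓ₂₁ = (-3)/(3) = -1, and U[2,2] = 0 - (-1)(3) = 3.
L = 
  [  1,   0]
  [ -1,   1]
U = 
  [  3,   3]
  [  0,   3]
Check row 2 of LU: [(-1)(3), (-1)(3) + 3] = [-3, 0] = row 2 of A ✓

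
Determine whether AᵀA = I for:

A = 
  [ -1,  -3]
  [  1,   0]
No

AᵀA = 
  [  2,   3]
  [  3,   9]
≠ I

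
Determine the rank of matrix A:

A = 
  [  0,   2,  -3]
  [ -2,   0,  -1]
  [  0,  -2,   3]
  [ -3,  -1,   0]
rank(A) = 2

Row reduce:
Swap R1 ↔ R2
R4 → R4 - (3/2)·R1
R3 → R3 + (1)·R2
R4 → R4 + (1/2)·R2
REF = 
  [ -2,   0,  -1]
  [  0,   2,  -3]
  [  0,   0,   0]
  [  0,   0,   0]
Pivot columns: 1, 2 → 2 pivots.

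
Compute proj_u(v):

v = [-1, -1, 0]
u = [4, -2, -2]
proj_u(v) = [-1/3, 1/6, 1/6]

v·u = (-1)(4) + (-1)(-2) + (0)(-2) = -2
u·u = (4)² + (-2)² + (-2)² = 24
proj_u(v) = (v·u / u·u) × u = (-2/24) × u = (-1/12) × u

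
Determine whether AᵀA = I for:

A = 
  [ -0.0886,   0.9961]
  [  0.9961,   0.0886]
Yes

AᵀA = 
  [  1.0001,   0]
  [  0,   1.0001]
≈ I (equal to I up to the 4-dp rounding of the entries)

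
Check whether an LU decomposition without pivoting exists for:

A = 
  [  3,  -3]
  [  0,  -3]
Yes.
A[1,1] = 3 ≠ 0, so Gaussian elimination proceeds without a row swap: multiplier ℓ₂₁ = (0)/(3) = 0, and U[2,2] = -3 - (0)(-3) = -3.
L = 
  [  1,   0]
  [  0,   1]
U = 
  [  3,  -3]
  [  0,  -3]
Check row 2 of LU: [(0)(3), (0)(-3) + (-3)] = [0, -3] = row 2 of A ✓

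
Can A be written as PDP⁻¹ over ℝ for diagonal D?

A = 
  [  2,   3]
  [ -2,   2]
No

tr(A) = 4, det(A) = 10
Characteristic polynomial: λ² - tr(A)λ + det(A) = λ² - 4λ + 10
λ² - 4λ + 10 = 0  ⇒  λ = (4 ± √((-4)² - 4·(10)))/2 = (4 ± √(-24))/2
  = 2 + i√6,  2 - i√6
Eigenvalues: 2 + i√6, 2 - i√6  (≈ 2 + 2.449i, 2 - 2.449i)
Has complex eigenvalues (not diagonalizable over ℝ).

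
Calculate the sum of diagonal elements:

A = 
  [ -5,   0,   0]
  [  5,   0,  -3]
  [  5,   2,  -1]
-6

tr(A) = -5 + 0 + -1 = -6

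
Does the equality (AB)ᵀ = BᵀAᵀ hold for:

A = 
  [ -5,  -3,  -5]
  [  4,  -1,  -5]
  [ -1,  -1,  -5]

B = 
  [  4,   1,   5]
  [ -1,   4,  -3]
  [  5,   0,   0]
Yes

(AB)ᵀ = 
  [-42,  -8, -28]
  [-17,   0,  -5]
  [-16,  23,  -2]

BᵀAᵀ = 
  [-42,  -8, -28]
  [-17,   0,  -5]
  [-16,  23,  -2]

Both sides are equal — this is the standard identity (AB)ᵀ = BᵀAᵀ, which holds for all A, B.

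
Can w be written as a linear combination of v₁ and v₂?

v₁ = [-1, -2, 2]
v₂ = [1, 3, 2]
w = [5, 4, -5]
No

Form the augmented matrix and row-reduce:
[v₁|v₂|w] = 
  [ -1,   1,   5]
  [ -2,   3,   4]
  [  2,   2,  -5]
R2 → R2 - (2)·R1
R3 → R3 + (2)·R1
R3 → R3 - (4)·R2
REF = 
  [ -1,   1,   5]
  [  0,   1,  -6]
  [  0,   0,  29]

Row 3 reads [0 0 | 29], i.e. 0 = 29, so the system is inconsistent and w ∉ span{v₁, v₂}.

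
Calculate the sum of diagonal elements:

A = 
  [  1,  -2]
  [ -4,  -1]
0

tr(A) = 1 + -1 = 0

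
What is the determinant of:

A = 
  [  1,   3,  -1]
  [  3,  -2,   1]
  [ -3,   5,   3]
Cofactor expansion along row 1:
det(A) = (1)·((-2)(3) - (1)(5)) - (3)·((3)(3) - (1)(-3)) + (-1)·((3)(5) - (-2)(-3))
  = (1)(-11) - (3)(12) + (-1)(9)
  = -56

det(A) = -56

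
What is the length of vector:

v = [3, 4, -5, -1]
7.141

||v||₂ = √((3)² + (4)² + (-5)² + (-1)²) = √51 = 7.141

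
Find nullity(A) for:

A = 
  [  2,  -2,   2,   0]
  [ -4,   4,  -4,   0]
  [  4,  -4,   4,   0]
nullity(A) = 3

Row reduce:
R2 → R2 + (2)·R1
R3 → R3 - (2)·R1
REF = 
  [  2,  -2,   2,   0]
  [  0,   0,   0,   0]
  [  0,   0,   0,   0]
Pivot columns: 1 → 1 pivot.
rank(A) = 1, so nullity(A) = 4 - 1 = 3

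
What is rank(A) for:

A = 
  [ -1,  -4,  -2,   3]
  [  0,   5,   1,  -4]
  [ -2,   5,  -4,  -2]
rank(A) = 3

Row reduce:
R3 → R3 - (2)·R1
R3 → R3 - (13/5)·R2
REF = 
  [   -1,    -4,    -2,     3]
  [    0,     5,     1,    -4]
  [    0,     0, -13/5,  12/5]
Pivot columns: 1, 2, 3 → 3 pivots.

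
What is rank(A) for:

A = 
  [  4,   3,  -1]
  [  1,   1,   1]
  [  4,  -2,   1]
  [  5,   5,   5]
rank(A) = 3

Row reduce:
R2 → R2 - (1/4)·R1
R3 → R3 - (1)·R1
R4 → R4 - (5/4)·R1
R3 → R3 + (20)·R2
R4 → R4 - (5)·R2
REF = 
  [  4,   3,  -1]
  [  0, 1/4, 5/4]
  [  0,   0,  27]
  [  0,   0,   0]
Pivot columns: 1, 2, 3 → 3 pivots.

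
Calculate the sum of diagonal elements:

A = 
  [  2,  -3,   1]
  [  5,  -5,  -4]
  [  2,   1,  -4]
-7

tr(A) = 2 + -5 + -4 = -7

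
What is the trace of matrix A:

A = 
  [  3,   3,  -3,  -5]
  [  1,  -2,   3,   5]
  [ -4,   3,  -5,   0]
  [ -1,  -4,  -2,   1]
-3

tr(A) = 3 + -2 + -5 + 1 = -3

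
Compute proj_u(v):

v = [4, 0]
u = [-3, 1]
proj_u(v) = [18/5, -6/5]

v·u = (4)(-3) + (0)(1) = -12
u·u = (-3)² + (1)² = 10
proj_u(v) = (v·u / u·u) × u = (-12/10) × u = (-6/5) × u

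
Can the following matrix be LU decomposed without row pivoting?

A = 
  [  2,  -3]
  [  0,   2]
Yes.
A[1,1] = 2 ≠ 0, so Gaussian elimination proceeds without a row swap: multiplier ℓ₂₁ = (0)/(2) = 0, and U[2,2] = 2 - (0)(-3) = 2.
L = 
  [  1,   0]
  [  0,   1]
U = 
  [  2,  -3]
  [  0,   2]
Check row 2 of LU: [(0)(2), (0)(-3) + 2] = [0, 2] = row 2 of A ✓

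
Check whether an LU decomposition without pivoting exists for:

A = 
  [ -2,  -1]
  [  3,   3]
Yes.
A[1,1] = -2 ≠ 0, so Gaussian elimination proceeds without a row swap: multiplier ℓ₂₁ = (3)/(-2) = -3/2, and U[2,2] = 3 - (-3/2)(-1) = 3/2.
L = 
  [   1,    0]
  [-3/2,    1]
U = 
  [ -2,  -1]
  [  0, 3/2]
Check row 2 of LU: [(-3/2)(-2), (-3/2)(-1) + (3/2)] = [3, 3] = row 2 of A ✓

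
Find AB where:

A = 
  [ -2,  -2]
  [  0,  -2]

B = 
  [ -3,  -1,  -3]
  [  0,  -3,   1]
A is 2×2 and B is 2×3, so AB is 2×3. Each entry is (row of A)·(column of B):
AB[1,1] = (-2)(-3) + (-2)(0) = 6
AB[1,2] = (-2)(-1) + (-2)(-3) = 8
AB[1,3] = (-2)(-3) + (-2)(1) = 4
AB[2,1] = (0)(-3) + (-2)(0) = 0
AB[2,2] = (0)(-1) + (-2)(-3) = 6
AB[2,3] = (0)(-3) + (-2)(1) = -2

AB = 
  [  6,   8,   4]
  [  0,   6,  -2]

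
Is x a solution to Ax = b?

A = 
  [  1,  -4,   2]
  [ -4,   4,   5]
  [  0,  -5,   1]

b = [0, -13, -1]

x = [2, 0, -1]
Yes

Ax = [0, -13, -1] = b ✓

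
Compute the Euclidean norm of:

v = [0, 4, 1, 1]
4.243

||v||₂ = √((0)² + (4)² + (1)² + (1)²) = √18 = 4.243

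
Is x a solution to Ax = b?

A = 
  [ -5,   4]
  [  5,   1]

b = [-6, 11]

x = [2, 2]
No

Ax = [-2, 12] ≠ b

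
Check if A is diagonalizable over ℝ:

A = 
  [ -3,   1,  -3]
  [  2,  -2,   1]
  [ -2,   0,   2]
Yes

Characteristic polynomial: det(λI - A) = λ³ + 3λ² - 12λ - 18
Testing integer divisors of the constant term: p(3) = 0, so (λ - 3) is a factor:
p(λ) = (λ - 3)(λ² + 6λ + 6)
λ² + 6λ + 6 = 0  ⇒  λ = (-6 ± √((6)² - 4·(6)))/2 = (-6 ± √(12))/2
  = -3 + √3,  -3 - √3
Eigenvalues: 3, -3 + √3, -3 - √3  (≈ 3, -1.268, -4.732)
The two irrational eigenvalues are distinct (simple), so each has alg. mult. = geom. mult. = 1.
λ=3: alg. mult. = 1, geom. mult. = 3 - rank(A - (3)I) = 3 - 2 = 1
Sum of geometric multiplicities equals n, so A has n independent eigenvectors.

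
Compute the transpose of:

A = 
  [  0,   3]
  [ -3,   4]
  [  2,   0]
Aᵀ = 
  [  0,  -3,   2]
  [  3,   4,   0]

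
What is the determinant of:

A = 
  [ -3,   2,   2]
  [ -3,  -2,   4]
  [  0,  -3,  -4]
-66

Cofactor expansion along row 1:
det(A) = (-3)·((-2)(-4) - (4)(-3)) - (2)·((-3)(-4) - (4)(0)) + (2)·((-3)(-3) - (-2)(0))
  = (-3)(20) - (2)(12) + (2)(9)
  = -66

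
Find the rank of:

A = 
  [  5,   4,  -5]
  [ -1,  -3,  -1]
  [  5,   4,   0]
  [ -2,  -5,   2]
rank(A) = 3

Row reduce:
R2 → R2 + (1/5)·R1
R3 → R3 - (1)·R1
R4 → R4 + (2/5)·R1
R4 → R4 - (17/11)·R2
R4 → R4 - (34/55)·R3
REF = 
  [    5,     4,    -5]
  [    0, -11/5,    -2]
  [    0,     0,     5]
  [    0,     0,     0]
Pivot columns: 1, 2, 3 → 3 pivots.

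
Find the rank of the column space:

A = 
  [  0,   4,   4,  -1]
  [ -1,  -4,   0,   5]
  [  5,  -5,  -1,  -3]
dim(Col(A)) = 3

Row reduce:
Swap R1 ↔ R2
R3 → R3 + (5)·R1
R3 → R3 + (25/4)·R2
REF = 
  [  -1,   -4,    0,    5]
  [   0,    4,    4,   -1]
  [   0,    0,   24, 63/4]
Pivot columns: 1, 2, 3 → 3 pivots.
dim(Col(A)) = number of pivot columns = 3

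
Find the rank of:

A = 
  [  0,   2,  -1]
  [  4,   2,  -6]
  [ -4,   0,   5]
rank(A) = 2

Row reduce:
Swap R1 ↔ R2
R3 → R3 + (1)·R1
R3 → R3 - (1)·R2
REF = 
  [  4,   2,  -6]
  [  0,   2,  -1]
  [  0,   0,   0]
Pivot columns: 1, 2 → 2 pivots.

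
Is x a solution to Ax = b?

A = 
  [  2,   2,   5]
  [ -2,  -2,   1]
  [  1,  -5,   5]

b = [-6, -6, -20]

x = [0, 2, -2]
Yes

Ax = [-6, -6, -20] = b ✓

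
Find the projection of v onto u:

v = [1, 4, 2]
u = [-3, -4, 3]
proj_u(v) = [39/34, 26/17, -39/34]

v·u = (1)(-3) + (4)(-4) + (2)(3) = -13
u·u = (-3)² + (-4)² + (3)² = 34
proj_u(v) = (v·u / u·u) × u = (-13/34) × u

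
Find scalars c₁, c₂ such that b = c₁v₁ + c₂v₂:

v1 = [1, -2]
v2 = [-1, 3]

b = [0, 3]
c1 = 3, c2 = 3

b = 3·v1 + 3·v2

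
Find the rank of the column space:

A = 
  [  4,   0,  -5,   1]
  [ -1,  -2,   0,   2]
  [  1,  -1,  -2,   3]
dim(Col(A)) = 3

Row reduce:
R2 → R2 + (1/4)·R1
R3 → R3 - (1/4)·R1
R3 → R3 - (1/2)·R2
REF = 
  [   4,    0,   -5,    1]
  [   0,   -2, -5/4,  9/4]
  [   0,    0, -1/8, 13/8]
Pivot columns: 1, 2, 3 → 3 pivots.
dim(Col(A)) = number of pivot columns = 3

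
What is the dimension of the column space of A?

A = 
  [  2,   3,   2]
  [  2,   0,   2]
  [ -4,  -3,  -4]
Row reduce:
R2 → R2 - (1)·R1
R3 → R3 + (2)·R1
R3 → R3 + (1)·R2
REF = 
  [  2,   3,   2]
  [  0,  -3,   0]
  [  0,   0,   0]
Pivot columns: 1, 2 → 2 pivots.
dim(Col(A)) = number of pivot columns = 2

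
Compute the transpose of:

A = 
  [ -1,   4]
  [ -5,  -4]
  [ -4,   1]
Aᵀ = 
  [ -1,  -5,  -4]
  [  4,  -4,   1]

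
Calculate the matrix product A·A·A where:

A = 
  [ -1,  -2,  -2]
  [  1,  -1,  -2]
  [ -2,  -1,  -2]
A² = A·A:
A²[1,1] = (-1)(-1) + (-2)(1) + (-2)(-2) = 3
A²[1,2] = (-1)(-2) + (-2)(-1) + (-2)(-1) = 6
A²[1,3] = (-1)(-2) + (-2)(-2) + (-2)(-2) = 10
A²[2,1] = (1)(-1) + (-1)(1) + (-2)(-2) = 2
A²[2,2] = (1)(-2) + (-1)(-1) + (-2)(-1) = 1
A²[2,3] = (1)(-2) + (-1)(-2) + (-2)(-2) = 4
A²[3,1] = (-2)(-1) + (-1)(1) + (-2)(-2) = 5
A²[3,2] = (-2)(-2) + (-1)(-1) + (-2)(-1) = 7
A²[3,3] = (-2)(-2) + (-1)(-2) + (-2)(-2) = 10
A² = 
  [  3,   6,  10]
  [  2,   1,   4]
  [  5,   7,  10]

A^3 = A^2·A:
A^3[1,1] = (3)(-1) + (6)(1) + (10)(-2) = -17
A^3[1,2] = (3)(-2) + (6)(-1) + (10)(-1) = -22
A^3[1,3] = (3)(-2) + (6)(-2) + (10)(-2) = -38
A^3[2,1] = (2)(-1) + (1)(1) + (4)(-2) = -9
A^3[2,2] = (2)(-2) + (1)(-1) + (4)(-1) = -9
A^3[2,3] = (2)(-2) + (1)(-2) + (4)(-2) = -14
A^3[3,1] = (5)(-1) + (7)(1) + (10)(-2) = -18
A^3[3,2] = (5)(-2) + (7)(-1) + (10)(-1) = -27
A^3[3,3] = (5)(-2) + (7)(-2) + (10)(-2) = -44
A^3 = 
  [-17, -22, -38]
  [ -9,  -9, -14]
  [-18, -27, -44]

Therefore
A^3 = 
  [-17, -22, -38]
  [ -9,  -9, -14]
  [-18, -27, -44]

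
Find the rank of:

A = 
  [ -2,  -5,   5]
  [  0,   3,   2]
rank(A) = 2

Row reduce:
(no row operations needed)
REF = 
  [ -2,  -5,   5]
  [  0,   3,   2]
Pivot columns: 1, 2 → 2 pivots.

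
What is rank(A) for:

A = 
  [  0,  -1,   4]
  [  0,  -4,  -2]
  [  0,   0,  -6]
rank(A) = 2

Row reduce:
R2 → R2 - (4)·R1
R3 → R3 - (1/3)·R2
REF = 
  [  0,  -1,   4]
  [  0,   0, -18]
  [  0,   0,   0]
Pivot columns: 2, 3 → 2 pivots.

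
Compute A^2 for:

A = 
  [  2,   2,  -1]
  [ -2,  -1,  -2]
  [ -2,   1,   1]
A² = A·A:
A²[1,1] = (2)(2) + (2)(-2) + (-1)(-2) = 2
A²[1,2] = (2)(2) + (2)(-1) + (-1)(1) = 1
A²[1,3] = (2)(-1) + (2)(-2) + (-1)(1) = -7
A²[2,1] = (-2)(2) + (-1)(-2) + (-2)(-2) = 2
A²[2,2] = (-2)(2) + (-1)(-1) + (-2)(1) = -5
A²[2,3] = (-2)(-1) + (-1)(-2) + (-2)(1) = 2
A²[3,1] = (-2)(2) + (1)(-2) + (1)(-2) = -8
A²[3,2] = (-2)(2) + (1)(-1) + (1)(1) = -4
A²[3,3] = (-2)(-1) + (1)(-2) + (1)(1) = 1
A² = 
  [  2,   1,  -7]
  [  2,  -5,   2]
  [ -8,  -4,   1]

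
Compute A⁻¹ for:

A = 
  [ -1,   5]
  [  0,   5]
det(A) = (-1)(5) - (5)(0) = -5
For a 2×2 matrix, A⁻¹ = (1/det(A)) · [[d, -b], [-c, a]]
    = (-1/5) · [[5, -5], [0, -1]]

A⁻¹ = 
  [ -1,   1]
  [  0, 1/5]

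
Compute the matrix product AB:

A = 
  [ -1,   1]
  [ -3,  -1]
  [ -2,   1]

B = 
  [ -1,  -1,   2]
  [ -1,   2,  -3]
AB = 
  [  0,   3,  -5]
  [  4,   1,  -3]
  [  1,   4,  -7]

A is 3×2 and B is 2×3, so AB is 3×3. Each entry is (row of A)·(column of B):
AB[1,1] = (-1)(-1) + (1)(-1) = 0
AB[1,2] = (-1)(-1) + (1)(2) = 3
AB[1,3] = (-1)(2) + (1)(-3) = -5
AB[2,1] = (-3)(-1) + (-1)(-1) = 4
AB[2,2] = (-3)(-1) + (-1)(2) = 1
AB[2,3] = (-3)(2) + (-1)(-3) = -3
AB[3,1] = (-2)(-1) + (1)(-1) = 1
AB[3,2] = (-2)(-1) + (1)(2) = 4
AB[3,3] = (-2)(2) + (1)(-3) = -7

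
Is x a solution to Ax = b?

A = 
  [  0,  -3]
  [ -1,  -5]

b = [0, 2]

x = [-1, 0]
No

Ax = [0, 1] ≠ b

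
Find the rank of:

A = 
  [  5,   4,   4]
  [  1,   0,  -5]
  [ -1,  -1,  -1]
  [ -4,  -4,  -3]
Row reduce:
R2 → R2 - (1/5)·R1
R3 → R3 + (1/5)·R1
R4 → R4 + (4/5)·R1
R3 → R3 - (1/4)·R2
R4 → R4 - (1)·R2
R4 → R4 - (24/5)·R3
REF = 
  [    5,     4,     4]
  [    0,  -4/5, -29/5]
  [    0,     0,   5/4]
  [    0,     0,     0]
Pivot columns: 1, 2, 3 → 3 pivots.

rank(A) = 3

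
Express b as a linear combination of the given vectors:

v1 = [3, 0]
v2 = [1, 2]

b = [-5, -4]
c1 = -1, c2 = -2

b = -1·v1 + -2·v2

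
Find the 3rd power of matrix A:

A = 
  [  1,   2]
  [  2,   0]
A^3 = 
  [  9,  10]
  [ 10,   4]

A² = A·A:
A²[1,1] = (1)(1) + (2)(2) = 5
A²[1,2] = (1)(2) + (2)(0) = 2
A²[2,1] = (2)(1) + (0)(2) = 2
A²[2,2] = (2)(2) + (0)(0) = 4
A² = 
  [  5,   2]
  [  2,   4]

A^3 = A^2·A:
A^3[1,1] = (5)(1) + (2)(2) = 9
A^3[1,2] = (5)(2) + (2)(0) = 10
A^3[2,1] = (2)(1) + (4)(2) = 10
A^3[2,2] = (2)(2) + (4)(0) = 4
A^3 = 
  [  9,  10]
  [ 10,   4]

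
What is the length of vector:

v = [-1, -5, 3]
5.916

||v||₂ = √((-1)² + (-5)² + (3)²) = √35 = 5.916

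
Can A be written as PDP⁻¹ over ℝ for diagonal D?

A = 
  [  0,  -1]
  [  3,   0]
No

tr(A) = 0, det(A) = 3
Characteristic polynomial: λ² - tr(A)λ + det(A) = λ² + 3
λ² + 3 = 0  ⇒  λ = (0 ± √((0)² - 4·(3)))/2 = (0 ± √(-12))/2
  = i√3,  -i√3
Eigenvalues: i√3, -i√3  (≈ 0 + 1.732i, 0 - 1.732i)
Has complex eigenvalues (not diagonalizable over ℝ).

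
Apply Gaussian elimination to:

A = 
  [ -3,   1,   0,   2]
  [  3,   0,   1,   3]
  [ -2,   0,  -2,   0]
Row operations:
R2 → R2 + (1)·R1
R3 → R3 - (2/3)·R1
R3 → R3 + (2/3)·R2

Resulting echelon form:
REF = 
  [  -3,    1,    0,    2]
  [   0,    1,    1,    5]
  [   0,    0, -4/3,    2]

Rank = 3 (number of non-zero pivot rows).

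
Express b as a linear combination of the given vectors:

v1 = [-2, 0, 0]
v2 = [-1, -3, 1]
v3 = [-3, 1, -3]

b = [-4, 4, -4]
c1 = 1, c2 = -1, c3 = 1

b = 1·v1 + -1·v2 + 1·v3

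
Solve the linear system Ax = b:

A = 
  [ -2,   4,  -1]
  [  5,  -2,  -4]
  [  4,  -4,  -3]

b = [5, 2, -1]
Row reduce the augmented matrix [A|b]:
R2 → R2 + (5/2)·R1
R3 → R3 + (2)·R1
R3 → R3 - (1/2)·R2
REF = 
  [   -2,     4,    -1,     5]
  [    0,     8, -13/2,  29/2]
  [    0,     0,  -7/4,   7/4]

Back-substitution:
x₃ = (7/4) / (-7/4) = -1
x₂ = (29/2 - (-13/2)(-1)) / 8 = 1
x₁ = (5 - (4)(1) - (-1)(-1)) / (-2) = 0

x = [0, 1, -1]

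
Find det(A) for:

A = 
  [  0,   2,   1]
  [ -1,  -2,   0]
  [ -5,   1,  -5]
Cofactor expansion along row 1:
det(A) = (0)·((-2)(-5) - (0)(1)) - (2)·((-1)(-5) - (0)(-5)) + (1)·((-1)(1) - (-2)(-5))
  = (0)(10) - (2)(5) + (1)(-11)
  = -21

det(A) = -21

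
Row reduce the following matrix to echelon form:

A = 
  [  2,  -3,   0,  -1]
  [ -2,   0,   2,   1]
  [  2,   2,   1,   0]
Row operations:
R2 → R2 + (1)·R1
R3 → R3 - (1)·R1
R3 → R3 + (5/3)·R2

Resulting echelon form:
REF = 
  [   2,   -3,    0,   -1]
  [   0,   -3,    2,    0]
  [   0,    0, 13/3,    1]

Rank = 3 (number of non-zero pivot rows).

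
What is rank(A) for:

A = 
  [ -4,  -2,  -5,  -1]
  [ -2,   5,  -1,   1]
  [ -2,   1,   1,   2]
rank(A) = 3

Row reduce:
R2 → R2 - (1/2)·R1
R3 → R3 - (1/2)·R1
R3 → R3 - (1/3)·R2
REF = 
  [ -4,  -2,  -5,  -1]
  [  0,   6, 3/2, 3/2]
  [  0,   0,   3,   2]
Pivot columns: 1, 2, 3 → 3 pivots.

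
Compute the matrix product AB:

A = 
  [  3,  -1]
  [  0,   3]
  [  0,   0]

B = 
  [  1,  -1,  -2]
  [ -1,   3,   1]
AB = 
  [  4,  -6,  -7]
  [ -3,   9,   3]
  [  0,   0,   0]

A is 3×2 and B is 2×3, so AB is 3×3. Each entry is (row of A)·(column of B):
AB[1,1] = (3)(1) + (-1)(-1) = 4
AB[1,2] = (3)(-1) + (-1)(3) = -6
AB[1,3] = (3)(-2) + (-1)(1) = -7
AB[2,1] = (0)(1) + (3)(-1) = -3
AB[2,2] = (0)(-1) + (3)(3) = 9
AB[2,3] = (0)(-2) + (3)(1) = 3
AB[3,1] = (0)(1) + (0)(-1) = 0
AB[3,2] = (0)(-1) + (0)(3) = 0
AB[3,3] = (0)(-2) + (0)(1) = 0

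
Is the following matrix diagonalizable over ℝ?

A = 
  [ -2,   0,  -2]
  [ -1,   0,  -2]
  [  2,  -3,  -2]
No

Characteristic polynomial: det(λI - A) = λ³ + 4λ² + 2λ - 6
By the rational root theorem any rational root is an integer dividing 6; none of those is a root, so p(λ) has no rational roots and hence (being an irreducible cubic) no repeated roots.
Discriminant of the cubic: Δ = -268
Δ < 0 ⇒ one real eigenvalue and a complex-conjugate pair: λ ≈ -2.46 + 0.6882i, -2.46 - 0.6882i, 0.9196
Has complex eigenvalues (not diagonalizable over ℝ).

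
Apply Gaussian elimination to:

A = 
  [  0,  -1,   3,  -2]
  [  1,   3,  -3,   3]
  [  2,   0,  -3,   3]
Row operations:
Swap R1 ↔ R2
R3 → R3 - (2)·R1
R3 → R3 - (6)·R2

Resulting echelon form:
REF = 
  [  1,   3,  -3,   3]
  [  0,  -1,   3,  -2]
  [  0,   0, -15,   9]

Rank = 3 (number of non-zero pivot rows).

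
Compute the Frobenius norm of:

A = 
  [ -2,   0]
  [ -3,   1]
||A||_F = 3.742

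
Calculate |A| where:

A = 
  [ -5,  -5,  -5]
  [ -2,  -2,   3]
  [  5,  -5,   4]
-250

Cofactor expansion along row 1:
det(A) = (-5)·((-2)(4) - (3)(-5)) - (-5)·((-2)(4) - (3)(5)) + (-5)·((-2)(-5) - (-2)(5))
  = (-5)(7) - (-5)(-23) + (-5)(20)
  = -250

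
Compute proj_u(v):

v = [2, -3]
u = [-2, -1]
proj_u(v) = [2/5, 1/5]

v·u = (2)(-2) + (-3)(-1) = -1
u·u = (-2)² + (-1)² = 5
proj_u(v) = (v·u / u·u) × u = (-1/5) × u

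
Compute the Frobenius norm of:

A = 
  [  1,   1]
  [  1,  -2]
||A||_F = 2.646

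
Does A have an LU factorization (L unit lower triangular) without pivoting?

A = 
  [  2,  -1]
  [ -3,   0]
Yes.
A[1,1] = 2 ≠ 0, so Gaussian elimination proceeds without a row swap: multiplier ℓ₂₁ = (-3)/(2) = -3/2, and U[2,2] = 0 - (-3/2)(-1) = -3/2.
L = 
  [   1,    0]
  [-3/2,    1]
U = 
  [   2,   -1]
  [   0, -3/2]
Check row 2 of LU: [(-3/2)(2), (-3/2)(-1) + (-3/2)] = [-3, 0] = row 2 of A ✓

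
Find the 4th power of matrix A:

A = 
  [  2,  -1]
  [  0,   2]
A² = A·A:
A²[1,1] = (2)(2) + (-1)(0) = 4
A²[1,2] = (2)(-1) + (-1)(2) = -4
A²[2,1] = (0)(2) + (2)(0) = 0
A²[2,2] = (0)(-1) + (2)(2) = 4
A² = 
  [  4,  -4]
  [  0,   4]

A^3 = A^2·A:
A^3[1,1] = (4)(2) + (-4)(0) = 8
A^3[1,2] = (4)(-1) + (-4)(2) = -12
A^3[2,1] = (0)(2) + (4)(0) = 0
A^3[2,2] = (0)(-1) + (4)(2) = 8
A^3 = 
  [  8, -12]
  [  0,   8]

A^4 = A^3·A:
A^4[1,1] = (8)(2) + (-12)(0) = 16
A^4[1,2] = (8)(-1) + (-12)(2) = -32
A^4[2,1] = (0)(2) + (8)(0) = 0
A^4[2,2] = (0)(-1) + (8)(2) = 16
A^4 = 
  [ 16, -32]
  [  0,  16]

Therefore
A^4 = 
  [ 16, -32]
  [  0,  16]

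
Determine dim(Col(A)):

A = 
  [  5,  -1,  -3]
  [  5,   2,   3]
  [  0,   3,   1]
Row reduce:
R2 → R2 - (1)·R1
R3 → R3 - (1)·R2
REF = 
  [  5,  -1,  -3]
  [  0,   3,   6]
  [  0,   0,  -5]
Pivot columns: 1, 2, 3 → 3 pivots.
dim(Col(A)) = number of pivot columns = 3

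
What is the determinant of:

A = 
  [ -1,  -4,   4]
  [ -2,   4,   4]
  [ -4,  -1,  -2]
Cofactor expansion along row 1:
det(A) = (-1)·((4)(-2) - (4)(-1)) - (-4)·((-2)(-2) - (4)(-4)) + (4)·((-2)(-1) - (4)(-4))
  = (-1)(-4) - (-4)(20) + (4)(18)
  = 156

det(A) = 156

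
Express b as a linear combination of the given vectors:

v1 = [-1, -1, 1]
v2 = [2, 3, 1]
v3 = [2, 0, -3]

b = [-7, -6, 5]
c1 = 3, c2 = -1, c3 = -1

b = 3·v1 + -1·v2 + -1·v3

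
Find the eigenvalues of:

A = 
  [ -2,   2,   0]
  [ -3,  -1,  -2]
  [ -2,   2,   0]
Characteristic polynomial: det(λI - A) = λ³ + 3λ² + 12λ
The constant term is 0, so λ = 0 is a root: p(λ) = λ(λ² + 3λ + 12)
λ² + 3λ + 12 = 0  ⇒  λ = (-3 ± √((3)² - 4·(12)))/2 = (-3 ± √(-39))/2
  = (-3 + i√39)/2,  (-3 - i√39)/2

λ = 0, (-3 + i√39)/2, (-3 - i√39)/2  (≈ 0, -1.5 + 3.122i, -1.5 - 3.122i)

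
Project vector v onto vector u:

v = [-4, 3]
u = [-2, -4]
v·u = (-4)(-2) + (3)(-4) = -4
u·u = (-2)² + (-4)² = 20
proj_u(v) = (v·u / u·u) × u = (-4/20) × u = (-1/5) × u

proj_u(v) = [2/5, 4/5]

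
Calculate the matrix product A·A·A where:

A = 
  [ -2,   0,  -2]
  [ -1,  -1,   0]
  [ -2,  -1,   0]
A² = A·A:
A²[1,1] = (-2)(-2) + (0)(-1) + (-2)(-2) = 8
A²[1,2] = (-2)(0) + (0)(-1) + (-2)(-1) = 2
A²[1,3] = (-2)(-2) + (0)(0) + (-2)(0) = 4
A²[2,1] = (-1)(-2) + (-1)(-1) + (0)(-2) = 3
A²[2,2] = (-1)(0) + (-1)(-1) + (0)(-1) = 1
A²[2,3] = (-1)(-2) + (-1)(0) + (0)(0) = 2
A²[3,1] = (-2)(-2) + (-1)(-1) + (0)(-2) = 5
A²[3,2] = (-2)(0) + (-1)(-1) + (0)(-1) = 1
A²[3,3] = (-2)(-2) + (-1)(0) + (0)(0) = 4
A² = 
  [  8,   2,   4]
  [  3,   1,   2]
  [  5,   1,   4]

A^3 = A^2·A:
A^3[1,1] = (8)(-2) + (2)(-1) + (4)(-2) = -26
A^3[1,2] = (8)(0) + (2)(-1) + (4)(-1) = -6
A^3[1,3] = (8)(-2) + (2)(0) + (4)(0) = -16
A^3[2,1] = (3)(-2) + (1)(-1) + (2)(-2) = -11
A^3[2,2] = (3)(0) + (1)(-1) + (2)(-1) = -3
A^3[2,3] = (3)(-2) + (1)(0) + (2)(0) = -6
A^3[3,1] = (5)(-2) + (1)(-1) + (4)(-2) = -19
A^3[3,2] = (5)(0) + (1)(-1) + (4)(-1) = -5
A^3[3,3] = (5)(-2) + (1)(0) + (4)(0) = -10
A^3 = 
  [-26,  -6, -16]
  [-11,  -3,  -6]
  [-19,  -5, -10]

Therefore
A^3 = 
  [-26,  -6, -16]
  [-11,  -3,  -6]
  [-19,  -5, -10]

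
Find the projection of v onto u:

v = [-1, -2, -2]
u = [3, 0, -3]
proj_u(v) = [1/2, 0, -1/2]

v·u = (-1)(3) + (-2)(0) + (-2)(-3) = 3
u·u = (3)² + (0)² + (-3)² = 18
proj_u(v) = (v·u / u·u) × u = (3/18) × u = (1/6) × u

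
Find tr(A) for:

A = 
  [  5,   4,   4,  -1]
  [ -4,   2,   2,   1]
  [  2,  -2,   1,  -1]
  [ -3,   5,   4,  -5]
3

tr(A) = 5 + 2 + 1 + -5 = 3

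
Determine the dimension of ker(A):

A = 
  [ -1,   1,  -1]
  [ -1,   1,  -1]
nullity(A) = 2

Row reduce:
R2 → R2 - (1)·R1
REF = 
  [ -1,   1,  -1]
  [  0,   0,   0]
Pivot columns: 1 → 1 pivot.
rank(A) = 1, so nullity(A) = 3 - 1 = 2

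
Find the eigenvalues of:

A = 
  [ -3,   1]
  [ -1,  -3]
λ = -3 + i, -3 - i  (≈ -3 + 1i, -3 - 1i)

tr(A) = -6, det(A) = 10
Characteristic polynomial: λ² - tr(A)λ + det(A) = λ² + 6λ + 10
λ² + 6λ + 10 = 0  ⇒  λ = (-6 ± √((6)² - 4·(10)))/2 = (-6 ± √(-4))/2
  = -3 + i,  -3 - i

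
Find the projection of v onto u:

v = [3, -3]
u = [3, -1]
v·u = (3)(3) + (-3)(-1) = 12
u·u = (3)² + (-1)² = 10
proj_u(v) = (v·u / u·u) × u = (12/10) × u = (6/5) × u

proj_u(v) = [18/5, -6/5]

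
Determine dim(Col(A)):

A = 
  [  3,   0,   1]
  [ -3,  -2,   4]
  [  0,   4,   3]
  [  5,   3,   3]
Row reduce:
R2 → R2 + (1)·R1
R4 → R4 - (5/3)·R1
R3 → R3 + (2)·R2
R4 → R4 + (3/2)·R2
R4 → R4 - (53/78)·R3
REF = 
  [  3,   0,   1]
  [  0,  -2,   5]
  [  0,   0,  13]
  [  0,   0,   0]
Pivot columns: 1, 2, 3 → 3 pivots.
dim(Col(A)) = number of pivot columns = 3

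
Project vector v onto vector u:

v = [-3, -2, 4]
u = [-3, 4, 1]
proj_u(v) = [-15/26, 10/13, 5/26]

v·u = (-3)(-3) + (-2)(4) + (4)(1) = 5
u·u = (-3)² + (4)² + (1)² = 26
proj_u(v) = (v·u / u·u) × u = (5/26) × u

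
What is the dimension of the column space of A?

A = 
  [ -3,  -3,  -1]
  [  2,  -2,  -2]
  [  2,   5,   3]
Row reduce:
R2 → R2 + (2/3)·R1
R3 → R3 + (2/3)·R1
R3 → R3 + (3/4)·R2
REF = 
  [  -3,   -3,   -1]
  [   0,   -4, -8/3]
  [   0,    0,  1/3]
Pivot columns: 1, 2, 3 → 3 pivots.
dim(Col(A)) = number of pivot columns = 3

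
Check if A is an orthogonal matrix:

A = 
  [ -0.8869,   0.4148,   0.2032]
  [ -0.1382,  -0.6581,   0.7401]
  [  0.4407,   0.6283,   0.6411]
Yes

AᵀA = 
  [  0.9999,   0,   0]
  [  0,   0.9999,   0]
  [  0,   0,   1]
≈ I (equal to I up to the 4-dp rounding of the entries)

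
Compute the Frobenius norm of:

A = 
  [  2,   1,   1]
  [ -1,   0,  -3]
||A||_F = 4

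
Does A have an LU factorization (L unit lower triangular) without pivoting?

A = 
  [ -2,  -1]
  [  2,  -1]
Yes.
A[1,1] = -2 ≠ 0, so Gaussian elimination proceeds without a row swap: multiplier ℓ₂₁ = (2)/(-2) = -1, and U[2,2] = -1 - (-1)(-1) = -2.
L = 
  [  1,   0]
  [ -1,   1]
U = 
  [ -2,  -1]
  [  0,  -2]
Check row 2 of LU: [(-1)(-2), (-1)(-1) + (-2)] = [2, -1] = row 2 of A ✓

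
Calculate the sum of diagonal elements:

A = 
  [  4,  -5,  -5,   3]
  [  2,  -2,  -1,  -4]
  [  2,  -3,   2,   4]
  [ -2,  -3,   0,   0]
4

tr(A) = 4 + -2 + 2 + 0 = 4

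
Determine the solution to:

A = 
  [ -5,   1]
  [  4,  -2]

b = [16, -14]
Row reduce the augmented matrix [A|b]:
R2 → R2 + (4/5)·R1
REF = 
  [  -5,    1,   16]
  [   0, -6/5, -6/5]

Back-substitution:
x₂ = (-6/5) / (-6/5) = 1
x₁ = (16 - (1)(1)) / (-5) = -3

x = [-3, 1]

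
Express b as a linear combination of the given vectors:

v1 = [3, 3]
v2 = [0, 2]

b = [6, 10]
c1 = 2, c2 = 2

b = 2·v1 + 2·v2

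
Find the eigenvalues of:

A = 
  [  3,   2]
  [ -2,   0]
tr(A) = 3, det(A) = 4
Characteristic polynomial: λ² - tr(A)λ + det(A) = λ² - 3λ + 4
λ² - 3λ + 4 = 0  ⇒  λ = (3 ± √((-3)² - 4·(4)))/2 = (3 ± √(-7))/2
  = (3 + i√7)/2,  (3 - i√7)/2

λ = (3 + i√7)/2, (3 - i√7)/2  (≈ 1.5 + 1.323i, 1.5 - 1.323i)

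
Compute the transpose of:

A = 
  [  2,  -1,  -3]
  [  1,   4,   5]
Aᵀ = 
  [  2,   1]
  [ -1,   4]
  [ -3,   5]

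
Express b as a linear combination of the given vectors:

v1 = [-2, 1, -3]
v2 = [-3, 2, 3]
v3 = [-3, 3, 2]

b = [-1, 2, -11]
c1 = 2, c2 = -3, c3 = 2

b = 2·v1 + -3·v2 + 2·v3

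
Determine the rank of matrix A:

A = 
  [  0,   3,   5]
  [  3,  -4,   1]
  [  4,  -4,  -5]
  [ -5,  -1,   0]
rank(A) = 3

Row reduce:
Swap R1 ↔ R2
R3 → R3 - (4/3)·R1
R4 → R4 + (5/3)·R1
R3 → R3 - (4/9)·R2
R4 → R4 + (23/9)·R2
R4 → R4 + (130/77)·R3
REF = 
  [    3,    -4,     1]
  [    0,     3,     5]
  [    0,     0, -77/9]
  [    0,     0,     0]
Pivot columns: 1, 2, 3 → 3 pivots.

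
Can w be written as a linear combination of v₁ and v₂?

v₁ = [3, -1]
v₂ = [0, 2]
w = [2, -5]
Yes

Form the augmented matrix and row-reduce:
[v₁|v₂|w] = 
  [  3,   0,   2]
  [ -1,   2,  -5]
R2 → R2 + (1/3)·R1
REF = 
  [    3,     0,     2]
  [    0,     2, -13/3]

No row of the form [0 0 | nonzero], so the system is consistent. Back-substitution gives c₁ = 2/3, c₂ = -13/6: w = (2/3)·v₁ + (-13/6)·v₂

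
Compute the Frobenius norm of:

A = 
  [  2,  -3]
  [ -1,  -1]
||A||_F = 3.873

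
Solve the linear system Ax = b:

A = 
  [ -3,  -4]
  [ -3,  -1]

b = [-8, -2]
Row reduce the augmented matrix [A|b]:
R2 → R2 - (1)·R1
REF = 
  [ -3,  -4,  -8]
  [  0,   3,   6]

Back-substitution:
x₂ = 6 / 3 = 2
x₁ = (-8 - (-4)(2)) / (-3) = 0

x = [0, 2]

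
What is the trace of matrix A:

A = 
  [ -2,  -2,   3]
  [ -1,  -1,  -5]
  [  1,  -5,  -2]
-5

tr(A) = -2 + -1 + -2 = -5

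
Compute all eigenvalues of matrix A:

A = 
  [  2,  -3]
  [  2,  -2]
tr(A) = 0, det(A) = 2
Characteristic polynomial: λ² - tr(A)λ + det(A) = λ² + 2
λ² + 2 = 0  ⇒  λ = (0 ± √((0)² - 4·(2)))/2 = (0 ± √(-8))/2
  = i√2,  -i√2

λ = i√2, -i√2  (≈ 0 + 1.414i, 0 - 1.414i)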